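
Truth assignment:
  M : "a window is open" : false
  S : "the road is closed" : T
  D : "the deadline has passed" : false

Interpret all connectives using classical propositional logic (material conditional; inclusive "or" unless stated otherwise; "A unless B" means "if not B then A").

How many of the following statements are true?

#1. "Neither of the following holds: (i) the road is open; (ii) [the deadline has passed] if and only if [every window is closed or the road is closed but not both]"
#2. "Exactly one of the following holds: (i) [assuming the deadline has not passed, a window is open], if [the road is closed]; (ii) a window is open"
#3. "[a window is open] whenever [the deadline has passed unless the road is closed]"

#1: This is ~S nor (D <-> (~M xor S)).

~S = ~T = F
~M = ~F = T
~M xor S = T xor T = F
D <-> (~M xor S) = F <-> F = T
~S nor (D <-> (~M xor S)) = F nor T = F
So #1 is false.

#2: Formalization: (S -> (~D -> M)) xor M

~D = ~F = T
~D -> M = T -> F = F
S -> (~D -> M) = T -> F = F
(S -> (~D -> M)) xor M = F xor F = F
Hence #2 is false.

#3: In symbols: (D | S) -> M

D | S = F | T = T
(D | S) -> M = T -> F = F
Hence #3 is false.

0 of the 3 statements are true (none).

0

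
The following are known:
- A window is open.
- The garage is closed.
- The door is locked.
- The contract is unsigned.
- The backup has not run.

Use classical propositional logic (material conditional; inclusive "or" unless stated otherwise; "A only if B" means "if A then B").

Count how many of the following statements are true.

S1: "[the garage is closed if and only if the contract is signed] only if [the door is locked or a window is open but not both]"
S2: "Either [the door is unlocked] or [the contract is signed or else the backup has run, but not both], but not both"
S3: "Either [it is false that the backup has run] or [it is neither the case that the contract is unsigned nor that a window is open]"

2

Let Q = "the garage is closed" (T), S = "the contract is signed" (F), R = "the door is locked" (T), P = "a window is open" (T), U = "the backup has run" (F).

S1: This is (Q ↔ S) → (R ⊕ P).

Q ↔ S = T ↔ F = F
R ⊕ P = T ⊕ T = F
(Q ↔ S) → (R ⊕ P) = F → F = T
Hence S1 is true.

S2: This is ¬R ⊕ (S ⊕ U).

¬R = ¬T = F
S ⊕ U = F ⊕ F = F
¬R ⊕ (S ⊕ U) = F ⊕ F = F
Hence S2 is false.

S3: Parsed as ¬U ∨ (¬S ↓ P)

¬U = ¬F = T
¬S = ¬F = T
¬S ↓ P = T ↓ T = F
¬U ∨ (¬S ↓ P) = T ∨ F = T
So S3 is true.

Count: 2.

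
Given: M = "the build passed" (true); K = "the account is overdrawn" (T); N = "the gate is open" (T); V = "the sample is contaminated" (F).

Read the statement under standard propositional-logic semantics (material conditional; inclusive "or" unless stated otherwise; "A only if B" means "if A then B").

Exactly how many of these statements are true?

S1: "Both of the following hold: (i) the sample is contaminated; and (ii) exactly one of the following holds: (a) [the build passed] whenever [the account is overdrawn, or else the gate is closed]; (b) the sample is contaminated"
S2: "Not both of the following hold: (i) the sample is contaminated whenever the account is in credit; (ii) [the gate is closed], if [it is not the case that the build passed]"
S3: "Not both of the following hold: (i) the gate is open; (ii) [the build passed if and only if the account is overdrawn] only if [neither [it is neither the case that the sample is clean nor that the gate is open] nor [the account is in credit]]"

0

S1: This is V ∧ (((K ∨ ¬N) → M) ⊕ V).

¬N = ¬T = F
K ∨ ¬N = T ∨ F = T
(K ∨ ¬N) → M = T → T = T
((K ∨ ¬N) → M) ⊕ V = T ⊕ F = T
V ∧ (((K ∨ ¬N) → M) ⊕ V) = F ∧ T = F
Hence S1 is false.

S2: Formalization: (¬K → V) ↑ (¬M → ¬N)

¬K = ¬T = F
¬K → V = F → F = T
¬M = ¬T = F
¬N = ¬T = F
¬M → ¬N = F → F = T
(¬K → V) ↑ (¬M → ¬N) = T ↑ T = F
Thus S2 is false.

S3: In symbols: N ↑ ((M ↔ K) → ((¬V ↓ N) ↓ ¬K))

M ↔ K = T ↔ T = T
¬V = ¬F = T
¬V ↓ N = T ↓ T = F
¬K = ¬T = F
(¬V ↓ N) ↓ ¬K = F ↓ F = T
(M ↔ K) → ((¬V ↓ N) ↓ ¬K) = T → T = T
N ↑ ((M ↔ K) → ((¬V ↓ N) ↓ ¬K)) = T ↑ T = F
Thus S3 is false.

True statements: 0 (none).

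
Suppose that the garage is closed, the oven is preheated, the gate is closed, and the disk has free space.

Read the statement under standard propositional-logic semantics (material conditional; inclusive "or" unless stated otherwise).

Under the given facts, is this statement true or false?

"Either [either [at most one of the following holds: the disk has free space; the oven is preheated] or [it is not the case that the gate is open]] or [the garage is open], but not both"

The statement is true.

Let S = "the disk is full" (F), Q = "the oven is preheated" (T), R = "the gate is open" (F), P = "the garage is closed" (T).
Formalization: ((¬S ↑ Q) ∨ ¬R) ⊕ ¬P

¬S = ¬F = T
¬S ↑ Q = T ↑ T = F
¬R = ¬F = T
(¬S ↑ Q) ∨ ¬R = F ∨ T = T
¬P = ¬T = F
((¬S ↑ Q) ∨ ¬R) ⊕ ¬P = T ⊕ F = T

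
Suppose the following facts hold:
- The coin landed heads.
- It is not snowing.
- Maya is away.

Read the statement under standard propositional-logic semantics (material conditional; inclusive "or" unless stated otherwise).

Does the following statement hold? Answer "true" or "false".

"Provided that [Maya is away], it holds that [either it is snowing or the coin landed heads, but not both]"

True

Let R = "Maya is at home" (F), S = "it is snowing" (F), U = "the coin landed heads" (T).
Formalization: ¬R → (S ⊕ U)

¬R = ¬F = T
S ⊕ U = F ⊕ T = T
¬R → (S ⊕ U) = T → T = T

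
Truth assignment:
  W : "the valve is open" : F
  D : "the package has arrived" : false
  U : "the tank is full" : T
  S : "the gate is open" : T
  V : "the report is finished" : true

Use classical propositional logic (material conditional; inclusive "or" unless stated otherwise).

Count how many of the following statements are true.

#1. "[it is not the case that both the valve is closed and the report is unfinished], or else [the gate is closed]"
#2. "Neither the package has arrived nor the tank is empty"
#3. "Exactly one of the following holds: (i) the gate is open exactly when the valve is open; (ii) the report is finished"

#1: This is (¬W ↑ ¬V) ∨ ¬S.

¬W = ¬F = T
¬V = ¬T = F
¬W ↑ ¬V = T ↑ F = T
¬S = ¬T = F
(¬W ↑ ¬V) ∨ ¬S = T ∨ F = T
Hence #1 is true.

#2: Parsed as D ↓ ¬U

¬U = ¬T = F
D ↓ ¬U = F ↓ F = T
Hence #2 is true.

#3: In symbols: (S ↔ W) ⊕ V

S ↔ W = T ↔ F = F
(S ↔ W) ⊕ V = F ⊕ T = T
Thus #3 is true.

Count: 3.

3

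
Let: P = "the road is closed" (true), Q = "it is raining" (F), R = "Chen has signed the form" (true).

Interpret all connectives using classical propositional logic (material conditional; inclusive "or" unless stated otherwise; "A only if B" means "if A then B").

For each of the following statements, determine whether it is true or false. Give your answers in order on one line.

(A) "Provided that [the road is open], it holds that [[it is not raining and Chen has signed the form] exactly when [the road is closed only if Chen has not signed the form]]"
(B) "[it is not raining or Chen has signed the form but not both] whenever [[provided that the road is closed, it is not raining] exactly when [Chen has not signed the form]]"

(A) True; (B) True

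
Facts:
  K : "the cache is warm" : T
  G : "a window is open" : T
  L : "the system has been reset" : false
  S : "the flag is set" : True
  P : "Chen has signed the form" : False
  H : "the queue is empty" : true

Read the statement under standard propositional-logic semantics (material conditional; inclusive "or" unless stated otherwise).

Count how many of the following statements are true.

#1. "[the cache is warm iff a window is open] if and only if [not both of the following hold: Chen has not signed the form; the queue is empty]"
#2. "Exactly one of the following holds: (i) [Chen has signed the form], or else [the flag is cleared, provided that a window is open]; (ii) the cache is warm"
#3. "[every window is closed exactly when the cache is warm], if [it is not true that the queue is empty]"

2

#1: This is (K <-> G) <-> (~P nand H).

K <-> G = T <-> T = T
~P = ~F = T
~P nand H = T nand T = F
(K <-> G) <-> (~P nand H) = T <-> F = F
So #1 is false.

#2: Formalization: (P | (G -> ~S)) xor K

~S = ~T = F
G -> ~S = T -> F = F
P | (G -> ~S) = F | F = F
(P | (G -> ~S)) xor K = F xor T = T
Thus #2 is true.

#3: This is ~H -> (~G <-> K).

~H = ~T = F
~G = ~T = F
~G <-> K = F <-> T = F
~H -> (~G <-> K) = F -> F = T
So #3 is true.

2 of the 3 statements are true (#2, #3).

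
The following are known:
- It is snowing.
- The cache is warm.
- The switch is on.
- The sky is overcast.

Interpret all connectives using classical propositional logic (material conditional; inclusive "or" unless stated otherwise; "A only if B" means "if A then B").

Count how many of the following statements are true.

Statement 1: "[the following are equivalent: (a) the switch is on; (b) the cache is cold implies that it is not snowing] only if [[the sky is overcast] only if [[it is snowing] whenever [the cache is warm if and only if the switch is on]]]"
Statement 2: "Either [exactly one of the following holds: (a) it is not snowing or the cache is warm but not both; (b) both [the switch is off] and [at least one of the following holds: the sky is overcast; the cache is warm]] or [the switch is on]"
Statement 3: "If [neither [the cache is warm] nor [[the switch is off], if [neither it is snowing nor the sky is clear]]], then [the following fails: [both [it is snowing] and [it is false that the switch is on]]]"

Let R = "the switch is on" (T), Q = "the cache is warm" (T), P = "it is snowing" (T), S = "the sky is overcast" (T).

Statement 1: In symbols: (R ↔ (¬Q → ¬P)) → (S → ((Q ↔ R) → P))

¬Q = ¬T = F
¬P = ¬T = F
¬Q → ¬P = F → F = T
R ↔ (¬Q → ¬P) = T ↔ T = T
Q ↔ R = T ↔ T = T
(Q ↔ R) → P = T → T = T
S → ((Q ↔ R) → P) = T → T = T
(R ↔ (¬Q → ¬P)) → (S → ((Q ↔ R) → P)) = T → T = T
Thus Statement 1 is true.

Statement 2: This is ((¬P ⊕ Q) ⊕ (¬R ∧ (S ∨ Q))) ∨ R.

¬P = ¬T = F
¬P ⊕ Q = F ⊕ T = T
¬R = ¬T = F
S ∨ Q = T ∨ T = T
¬R ∧ (S ∨ Q) = F ∧ T = F
(¬P ⊕ Q) ⊕ (¬R ∧ (S ∨ Q)) = T ⊕ F = T
((¬P ⊕ Q) ⊕ (¬R ∧ (S ∨ Q))) ∨ R = T ∨ T = T
So Statement 2 is true.

Statement 3: In symbols: (Q ↓ ((P ↓ ¬S) → ¬R)) → ¬(P ∧ ¬R)

¬S = ¬T = F
P ↓ ¬S = T ↓ F = F
¬R = ¬T = F
(P ↓ ¬S) → ¬R = F → F = T
Q ↓ ((P ↓ ¬S) → ¬R) = T ↓ T = F
¬R = ¬T = F
P ∧ ¬R = T ∧ F = F
¬(P ∧ ¬R) = ¬F = T
(Q ↓ ((P ↓ ¬S) → ¬R)) → ¬(P ∧ ¬R) = F → T = T
Hence Statement 3 is true.

Count: 3.

3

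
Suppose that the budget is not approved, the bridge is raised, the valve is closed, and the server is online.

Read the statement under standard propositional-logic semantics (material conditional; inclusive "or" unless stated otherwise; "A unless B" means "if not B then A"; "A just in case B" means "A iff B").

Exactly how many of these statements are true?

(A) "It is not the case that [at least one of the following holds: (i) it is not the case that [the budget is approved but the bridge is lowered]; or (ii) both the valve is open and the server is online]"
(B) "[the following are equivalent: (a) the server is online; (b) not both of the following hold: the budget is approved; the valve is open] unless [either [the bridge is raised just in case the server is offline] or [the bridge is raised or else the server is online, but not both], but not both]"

1

Let H = "the budget is approved" (F), G = "the bridge is raised" (T), Q = "the valve is open" (F), D = "the server is online" (T).

(A): In symbols: ~(~(H & ~G) | (Q & D))

~G = ~T = F
H & ~G = F & F = F
~(H & ~G) = ~F = T
Q & D = F & T = F
~(H & ~G) | (Q & D) = T | F = T
~(~(H & ~G) | (Q & D)) = ~T = F
So (A) is false.

(B): This is (D <-> (H nand Q)) | ((G <-> ~D) xor (G xor D)).

H nand Q = F nand F = T
D <-> (H nand Q) = T <-> T = T
~D = ~T = F
G <-> ~D = T <-> F = F
G xor D = T xor T = F
(G <-> ~D) xor (G xor D) = F xor F = F
(D <-> (H nand Q)) | ((G <-> ~D) xor (G xor D)) = T | F = T
Thus (B) is true.

1 of the 2 statements is true ((B)).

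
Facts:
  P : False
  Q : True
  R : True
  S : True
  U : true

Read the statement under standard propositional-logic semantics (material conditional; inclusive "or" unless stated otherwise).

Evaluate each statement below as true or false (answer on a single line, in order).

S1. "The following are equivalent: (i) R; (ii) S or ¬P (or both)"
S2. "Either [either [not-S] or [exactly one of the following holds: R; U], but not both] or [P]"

S1: This is R iff (S or not P).

not P = not False = True
S or not P = True or True = True
R iff (S or not P) = True iff True = True
So S1 is true.

S2: This is (not S xor (R xor U)) or P.

not S = not True = False
R xor U = True xor True = False
not S xor (R xor U) = False xor False = False
(not S xor (R xor U)) or P = False or False = False
Hence S2 is false.

S1 T / S2 F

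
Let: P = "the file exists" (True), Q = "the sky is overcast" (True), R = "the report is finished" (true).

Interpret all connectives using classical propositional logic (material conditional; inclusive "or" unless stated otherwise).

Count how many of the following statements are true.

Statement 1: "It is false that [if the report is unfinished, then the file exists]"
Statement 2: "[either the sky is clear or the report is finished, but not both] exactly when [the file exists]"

Statement 1: Parsed as not (not R -> P)

not R = not True = False
not R -> P = False -> True = True
not (not R -> P) = not True = False
Thus Statement 1 is false.

Statement 2: In symbols: (not Q xor R) iff P

not Q = not True = False
not Q xor R = False xor True = True
(not Q xor R) iff P = True iff True = True
Hence Statement 2 is true.

1 of the 2 statements is true.

1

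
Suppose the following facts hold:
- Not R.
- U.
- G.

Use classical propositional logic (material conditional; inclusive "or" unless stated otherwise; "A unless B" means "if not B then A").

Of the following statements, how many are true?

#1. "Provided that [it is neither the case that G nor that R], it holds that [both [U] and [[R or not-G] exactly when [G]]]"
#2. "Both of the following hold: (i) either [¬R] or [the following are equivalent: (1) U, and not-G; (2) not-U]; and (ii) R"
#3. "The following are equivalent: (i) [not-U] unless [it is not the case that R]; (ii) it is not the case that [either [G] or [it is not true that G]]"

1

#1: This is (G ↓ R) → (U ∧ ((R ∨ ¬G) ↔ G)).

G ↓ R = T ↓ F = F
¬G = ¬T = F
R ∨ ¬G = F ∨ F = F
(R ∨ ¬G) ↔ G = F ↔ T = F
U ∧ ((R ∨ ¬G) ↔ G) = T ∧ F = F
(G ↓ R) → (U ∧ ((R ∨ ¬G) ↔ G)) = F → F = T
So #1 is true.

#2: In symbols: (¬R ∨ ((U ∧ ¬G) ↔ ¬U)) ∧ R

¬R = ¬F = T
¬G = ¬T = F
U ∧ ¬G = T ∧ F = F
¬U = ¬T = F
(U ∧ ¬G) ↔ ¬U = F ↔ F = T
¬R ∨ ((U ∧ ¬G) ↔ ¬U) = T ∨ T = T
(¬R ∨ ((U ∧ ¬G) ↔ ¬U)) ∧ R = T ∧ F = F
So #2 is false.

#3: Formalization: (¬U ∨ ¬R) ↔ ¬(G ∨ ¬G)

¬U = ¬T = F
¬R = ¬F = T
¬U ∨ ¬R = F ∨ T = T
¬G = ¬T = F
G ∨ ¬G = T ∨ F = T
¬(G ∨ ¬G) = ¬T = F
(¬U ∨ ¬R) ↔ ¬(G ∨ ¬G) = T ↔ F = F
Thus #3 is false.

True statements: 1 (#1).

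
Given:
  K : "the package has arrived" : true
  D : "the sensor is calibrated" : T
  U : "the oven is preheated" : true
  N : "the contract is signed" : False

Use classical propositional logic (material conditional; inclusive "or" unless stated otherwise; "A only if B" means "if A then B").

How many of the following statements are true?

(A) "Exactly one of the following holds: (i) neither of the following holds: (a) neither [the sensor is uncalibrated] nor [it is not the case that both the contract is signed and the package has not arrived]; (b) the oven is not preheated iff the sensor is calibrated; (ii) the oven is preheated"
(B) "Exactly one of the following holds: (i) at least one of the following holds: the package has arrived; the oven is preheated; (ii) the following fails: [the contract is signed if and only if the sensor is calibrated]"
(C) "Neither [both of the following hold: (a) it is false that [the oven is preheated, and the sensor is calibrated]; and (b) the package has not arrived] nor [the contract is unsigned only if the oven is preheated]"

0

(A): This is ((~D nor (N nand ~K)) nor (~U <-> D)) xor U.

~D = ~T = F
~K = ~T = F
N nand ~K = F nand F = T
~D nor (N nand ~K) = F nor T = F
~U = ~T = F
~U <-> D = F <-> T = F
(~D nor (N nand ~K)) nor (~U <-> D) = F nor F = T
((~D nor (N nand ~K)) nor (~U <-> D)) xor U = T xor T = F
Thus (A) is false.

(B): This is (K | U) xor ~(N <-> D).

K | U = T | T = T
N <-> D = F <-> T = F
~(N <-> D) = ~F = T
(K | U) xor ~(N <-> D) = T xor T = F
Thus (B) is false.

(C): This is (~(U & D) & ~K) nor (~N -> U).

U & D = T & T = T
~(U & D) = ~T = F
~K = ~T = F
~(U & D) & ~K = F & F = F
~N = ~F = T
~N -> U = T -> T = T
(~(U & D) & ~K) nor (~N -> U) = F nor T = F
Thus (C) is false.

Count: 0.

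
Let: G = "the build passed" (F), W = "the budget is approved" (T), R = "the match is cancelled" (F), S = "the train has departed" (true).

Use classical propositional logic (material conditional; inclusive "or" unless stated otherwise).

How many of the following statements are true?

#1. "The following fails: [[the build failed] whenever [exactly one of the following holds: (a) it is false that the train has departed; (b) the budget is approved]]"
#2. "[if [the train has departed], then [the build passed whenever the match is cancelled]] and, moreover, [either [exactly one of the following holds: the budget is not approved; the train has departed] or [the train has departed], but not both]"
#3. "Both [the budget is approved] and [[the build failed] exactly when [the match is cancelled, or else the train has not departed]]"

0

#1: Parsed as ~((~S xor W) -> ~G)

~S = ~T = F
~S xor W = F xor T = T
~G = ~F = T
(~S xor W) -> ~G = T -> T = T
~((~S xor W) -> ~G) = ~T = F
So #1 is false.

#2: Parsed as (S -> (R -> G)) & ((~W xor S) xor S)

R -> G = F -> F = T
S -> (R -> G) = T -> T = T
~W = ~T = F
~W xor S = F xor T = T
(~W xor S) xor S = T xor T = F
(S -> (R -> G)) & ((~W xor S) xor S) = T & F = F
Hence #2 is false.

#3: In symbols: W & (~G <-> (R | ~S))

~G = ~F = T
~S = ~T = F
R | ~S = F | F = F
~G <-> (R | ~S) = T <-> F = F
W & (~G <-> (R | ~S)) = T & F = F
So #3 is false.

0 of the 3 statements are true (none).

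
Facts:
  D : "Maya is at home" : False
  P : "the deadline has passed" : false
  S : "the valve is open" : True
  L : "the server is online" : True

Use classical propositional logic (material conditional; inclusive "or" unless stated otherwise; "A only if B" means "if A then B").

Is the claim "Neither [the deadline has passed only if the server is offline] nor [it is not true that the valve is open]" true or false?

False

This is (P -> not L) nor not S.

not L = not True = False
P -> not L = False -> False = True
not S = not True = False
(P -> not L) nor not S = True nor False = False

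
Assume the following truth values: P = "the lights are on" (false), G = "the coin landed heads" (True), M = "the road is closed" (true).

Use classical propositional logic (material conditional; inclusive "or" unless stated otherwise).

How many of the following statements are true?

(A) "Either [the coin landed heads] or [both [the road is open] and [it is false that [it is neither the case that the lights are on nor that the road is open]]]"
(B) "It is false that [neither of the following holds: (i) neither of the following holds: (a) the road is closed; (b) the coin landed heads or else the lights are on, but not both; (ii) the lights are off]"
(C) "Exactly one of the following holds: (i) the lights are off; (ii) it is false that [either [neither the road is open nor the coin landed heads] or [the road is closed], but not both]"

(A): Parsed as G ∨ (¬M ∧ ¬(P ↓ ¬M))

¬M = ¬T = F
¬M = ¬T = F
P ↓ ¬M = F ↓ F = T
¬(P ↓ ¬M) = ¬T = F
¬M ∧ ¬(P ↓ ¬M) = F ∧ F = F
G ∨ (¬M ∧ ¬(P ↓ ¬M)) = T ∨ F = T
Thus (A) is true.

(B): In symbols: ¬((M ↓ (G ⊕ P)) ↓ ¬P)

G ⊕ P = T ⊕ F = T
M ↓ (G ⊕ P) = T ↓ T = F
¬P = ¬F = T
(M ↓ (G ⊕ P)) ↓ ¬P = F ↓ T = F
¬((M ↓ (G ⊕ P)) ↓ ¬P) = ¬F = T
So (B) is true.

(C): In symbols: ¬P ⊕ ¬((¬M ↓ G) ⊕ M)

¬P = ¬F = T
¬M = ¬T = F
¬M ↓ G = F ↓ T = F
(¬M ↓ G) ⊕ M = F ⊕ T = T
¬((¬M ↓ G) ⊕ M) = ¬T = F
¬P ⊕ ¬((¬M ↓ G) ⊕ M) = T ⊕ F = T
So (C) is true.

True statements: 3 ((A), (B), (C)).

3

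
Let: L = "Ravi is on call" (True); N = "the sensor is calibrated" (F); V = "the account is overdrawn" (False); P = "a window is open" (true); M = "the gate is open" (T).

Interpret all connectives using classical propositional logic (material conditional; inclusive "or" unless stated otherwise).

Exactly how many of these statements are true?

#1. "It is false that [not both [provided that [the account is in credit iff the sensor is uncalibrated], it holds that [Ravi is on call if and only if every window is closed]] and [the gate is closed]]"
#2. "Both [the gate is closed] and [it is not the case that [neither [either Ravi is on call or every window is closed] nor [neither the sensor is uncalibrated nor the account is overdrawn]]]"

0

#1: Parsed as ¬(((¬V ↔ ¬N) → (L ↔ ¬P)) ↑ ¬M)

¬V = ¬F = T
¬N = ¬F = T
¬V ↔ ¬N = T ↔ T = T
¬P = ¬T = F
L ↔ ¬P = T ↔ F = F
(¬V ↔ ¬N) → (L ↔ ¬P) = T → F = F
¬M = ¬T = F
((¬V ↔ ¬N) → (L ↔ ¬P)) ↑ ¬M = F ↑ F = T
¬(((¬V ↔ ¬N) → (L ↔ ¬P)) ↑ ¬M) = ¬T = F
Thus #1 is false.

#2: This is ¬M ∧ ¬((L ∨ ¬P) ↓ (¬N ↓ V)).

¬M = ¬T = F
¬P = ¬T = F
L ∨ ¬P = T ∨ F = T
¬N = ¬F = T
¬N ↓ V = T ↓ F = F
(L ∨ ¬P) ↓ (¬N ↓ V) = T ↓ F = F
¬((L ∨ ¬P) ↓ (¬N ↓ V)) = ¬F = T
¬M ∧ ¬((L ∨ ¬P) ↓ (¬N ↓ V)) = F ∧ T = F
So #2 is false.

Count: 0.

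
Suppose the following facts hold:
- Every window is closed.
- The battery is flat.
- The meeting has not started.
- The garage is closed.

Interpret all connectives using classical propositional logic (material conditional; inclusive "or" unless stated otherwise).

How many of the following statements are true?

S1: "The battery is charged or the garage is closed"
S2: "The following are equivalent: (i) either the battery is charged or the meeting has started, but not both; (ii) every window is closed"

Let Q = "the battery is charged" (False), S = "the garage is closed" (True), R = "the meeting has started" (False), P = "a window is open" (False).

S1: Formalization: Q or S

Q or S = False or True = True
So S1 is true.

S2: Formalization: (Q xor R) iff not P

Q xor R = False xor False = False
not P = not False = True
(Q xor R) iff not P = False iff True = False
So S2 is false.

True statements: 1 (S1).

1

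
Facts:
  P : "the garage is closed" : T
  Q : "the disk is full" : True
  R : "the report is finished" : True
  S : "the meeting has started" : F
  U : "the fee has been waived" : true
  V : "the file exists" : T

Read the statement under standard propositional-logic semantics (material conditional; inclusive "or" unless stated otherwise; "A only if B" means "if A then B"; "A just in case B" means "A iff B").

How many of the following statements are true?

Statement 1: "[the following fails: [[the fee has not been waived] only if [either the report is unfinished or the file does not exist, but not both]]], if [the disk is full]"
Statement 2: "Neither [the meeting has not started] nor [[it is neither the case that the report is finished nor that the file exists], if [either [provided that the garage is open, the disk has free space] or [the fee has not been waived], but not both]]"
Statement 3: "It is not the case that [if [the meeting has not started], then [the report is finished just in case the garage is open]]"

1

Statement 1: This is Q → ¬(¬U → (¬R ⊕ ¬V)).

¬U = ¬T = F
¬R = ¬T = F
¬V = ¬T = F
¬R ⊕ ¬V = F ⊕ F = F
¬U → (¬R ⊕ ¬V) = F → F = T
¬(¬U → (¬R ⊕ ¬V)) = ¬T = F
Q → ¬(¬U → (¬R ⊕ ¬V)) = T → F = F
Hence Statement 1 is false.

Statement 2: Formalization: ¬S ↓ (((¬P → ¬Q) ⊕ ¬U) → (R ↓ V))

¬S = ¬F = T
¬P = ¬T = F
¬Q = ¬T = F
¬P → ¬Q = F → F = T
¬U = ¬T = F
(¬P → ¬Q) ⊕ ¬U = T ⊕ F = T
R ↓ V = T ↓ T = F
((¬P → ¬Q) ⊕ ¬U) → (R ↓ V) = T → F = F
¬S ↓ (((¬P → ¬Q) ⊕ ¬U) → (R ↓ V)) = T ↓ F = F
Thus Statement 2 is false.

Statement 3: In symbols: ¬(¬S → (R ↔ ¬P))

¬S = ¬F = T
¬P = ¬T = F
R ↔ ¬P = T ↔ F = F
¬S → (R ↔ ¬P) = T → F = F
¬(¬S → (R ↔ ¬P)) = ¬F = T
Hence Statement 3 is true.

1 of the 3 statements is true.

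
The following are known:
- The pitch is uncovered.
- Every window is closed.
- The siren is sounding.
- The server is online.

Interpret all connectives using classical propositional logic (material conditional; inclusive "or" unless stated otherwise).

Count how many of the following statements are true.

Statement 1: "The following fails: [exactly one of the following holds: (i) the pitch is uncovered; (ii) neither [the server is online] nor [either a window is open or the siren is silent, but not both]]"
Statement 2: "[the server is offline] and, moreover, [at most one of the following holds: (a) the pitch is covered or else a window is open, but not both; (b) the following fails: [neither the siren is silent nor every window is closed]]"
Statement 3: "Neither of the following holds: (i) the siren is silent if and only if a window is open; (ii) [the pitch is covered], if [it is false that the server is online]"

0

Let P = "the pitch is covered" (F), S = "the server is online" (T), Q = "a window is open" (F), R = "the siren is sounding" (T).

Statement 1: Parsed as ~(~P xor (S nor (Q xor ~R)))

~P = ~F = T
~R = ~T = F
Q xor ~R = F xor F = F
S nor (Q xor ~R) = T nor F = F
~P xor (S nor (Q xor ~R)) = T xor F = T
~(~P xor (S nor (Q xor ~R))) = ~T = F
Hence Statement 1 is false.

Statement 2: In symbols: ~S & ((P xor Q) nand ~(~R nor ~Q))

~S = ~T = F
P xor Q = F xor F = F
~R = ~T = F
~Q = ~F = T
~R nor ~Q = F nor T = F
~(~R nor ~Q) = ~F = T
(P xor Q) nand ~(~R nor ~Q) = F nand T = T
~S & ((P xor Q) nand ~(~R nor ~Q)) = F & T = F
Hence Statement 2 is false.

Statement 3: In symbols: (~R <-> Q) nor (~S -> P)

~R = ~T = F
~R <-> Q = F <-> F = T
~S = ~T = F
~S -> P = F -> F = T
(~R <-> Q) nor (~S -> P) = T nor T = F
Hence Statement 3 is false.

True statements: 0 (none).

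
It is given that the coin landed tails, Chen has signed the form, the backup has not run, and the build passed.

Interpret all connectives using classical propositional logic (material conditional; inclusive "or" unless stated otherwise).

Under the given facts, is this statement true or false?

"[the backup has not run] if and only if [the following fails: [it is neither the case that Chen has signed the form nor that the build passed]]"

Let R = "the backup has run" (False), Q = "Chen has signed the form" (True), S = "the build passed" (True).
Formalization: not R iff not (Q nor S)

not R = not False = True
Q nor S = True nor True = False
not (Q nor S) = not False = True
not R iff not (Q nor S) = True iff True = True

true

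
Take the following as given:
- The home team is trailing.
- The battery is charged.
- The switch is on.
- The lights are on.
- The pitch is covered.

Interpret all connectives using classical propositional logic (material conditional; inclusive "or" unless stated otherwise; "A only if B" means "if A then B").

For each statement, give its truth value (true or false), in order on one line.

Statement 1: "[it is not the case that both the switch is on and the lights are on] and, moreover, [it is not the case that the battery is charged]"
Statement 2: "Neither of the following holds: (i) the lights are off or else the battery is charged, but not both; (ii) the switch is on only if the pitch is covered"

Let R = "the switch is on" (T), P = "the lights are on" (T), U = "the battery is charged" (T), D = "the pitch is covered" (T).

Statement 1: Formalization: (R nand P) & ~U

R nand P = T nand T = F
~U = ~T = F
(R nand P) & ~U = F & F = F
Hence Statement 1 is false.

Statement 2: This is (~P xor U) nor (R -> D).

~P = ~T = F
~P xor U = F xor T = T
R -> D = T -> T = T
(~P xor U) nor (R -> D) = T nor T = F
Thus Statement 2 is false.

Statement 1 false / Statement 2 false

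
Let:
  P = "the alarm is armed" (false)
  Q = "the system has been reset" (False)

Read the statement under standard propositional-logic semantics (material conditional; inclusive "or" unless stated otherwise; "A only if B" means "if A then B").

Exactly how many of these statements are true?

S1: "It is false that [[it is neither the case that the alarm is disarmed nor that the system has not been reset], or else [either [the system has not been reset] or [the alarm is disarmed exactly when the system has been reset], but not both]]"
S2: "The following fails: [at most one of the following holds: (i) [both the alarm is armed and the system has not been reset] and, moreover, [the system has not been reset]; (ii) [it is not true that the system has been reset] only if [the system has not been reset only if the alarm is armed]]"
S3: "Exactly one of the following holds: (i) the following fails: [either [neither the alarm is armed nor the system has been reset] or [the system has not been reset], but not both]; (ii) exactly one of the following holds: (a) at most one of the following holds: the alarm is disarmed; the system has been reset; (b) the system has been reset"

S1: In symbols: ¬((¬P ↓ ¬Q) ∨ (¬Q ⊕ (¬P ↔ Q)))

¬P = ¬F = T
¬Q = ¬F = T
¬P ↓ ¬Q = T ↓ T = F
¬Q = ¬F = T
¬P = ¬F = T
¬P ↔ Q = T ↔ F = F
¬Q ⊕ (¬P ↔ Q) = T ⊕ F = T
(¬P ↓ ¬Q) ∨ (¬Q ⊕ (¬P ↔ Q)) = F ∨ T = T
¬((¬P ↓ ¬Q) ∨ (¬Q ⊕ (¬P ↔ Q))) = ¬T = F
Hence S1 is false.

S2: In symbols: ¬(((P ∧ ¬Q) ∧ ¬Q) ↑ (¬Q → (¬Q → P)))

¬Q = ¬F = T
P ∧ ¬Q = F ∧ T = F
¬Q = ¬F = T
(P ∧ ¬Q) ∧ ¬Q = F ∧ T = F
¬Q = ¬F = T
¬Q = ¬F = T
¬Q → P = T → F = F
¬Q → (¬Q → P) = T → F = F
((P ∧ ¬Q) ∧ ¬Q) ↑ (¬Q → (¬Q → P)) = F ↑ F = T
¬(((P ∧ ¬Q) ∧ ¬Q) ↑ (¬Q → (¬Q → P))) = ¬T = F
Thus S2 is false.

S3: Parsed as ¬((P ↓ Q) ⊕ ¬Q) ⊕ ((¬P ↑ Q) ⊕ Q)

P ↓ Q = F ↓ F = T
¬Q = ¬F = T
(P ↓ Q) ⊕ ¬Q = T ⊕ T = F
¬((P ↓ Q) ⊕ ¬Q) = ¬F = T
¬P = ¬F = T
¬P ↑ Q = T ↑ F = T
(¬P ↑ Q) ⊕ Q = T ⊕ F = T
¬((P ↓ Q) ⊕ ¬Q) ⊕ ((¬P ↑ Q) ⊕ Q) = T ⊕ T = F
Hence S3 is false.

True statements: 0 (none).

0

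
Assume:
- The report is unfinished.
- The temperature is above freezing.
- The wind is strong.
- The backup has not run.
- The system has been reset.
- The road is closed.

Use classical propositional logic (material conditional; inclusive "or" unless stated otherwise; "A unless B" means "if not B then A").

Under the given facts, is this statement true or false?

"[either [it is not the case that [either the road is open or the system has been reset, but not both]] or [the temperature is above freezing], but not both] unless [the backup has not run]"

Let R = "the road is closed" (T), V = "the system has been reset" (T), H = "the temperature is below freezing" (F), L = "the backup has run" (F).
This is (~(~R xor V) xor ~H) | ~L.

~R = ~T = F
~R xor V = F xor T = T
~(~R xor V) = ~T = F
~H = ~F = T
~(~R xor V) xor ~H = F xor T = T
~L = ~F = T
(~(~R xor V) xor ~H) | ~L = T | T = T

The statement is true.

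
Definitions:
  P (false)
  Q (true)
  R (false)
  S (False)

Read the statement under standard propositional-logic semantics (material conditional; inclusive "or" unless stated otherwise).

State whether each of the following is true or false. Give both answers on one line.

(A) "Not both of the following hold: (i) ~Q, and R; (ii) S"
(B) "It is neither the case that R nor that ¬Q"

(A): Formalization: (~Q & R) nand S

~Q = ~T = F
~Q & R = F & F = F
(~Q & R) nand S = F nand F = T
Hence (A) is true.

(B): This is R nor ~Q.

~Q = ~T = F
R nor ~Q = F nor F = T
So (B) is true.

(A) T, (B) T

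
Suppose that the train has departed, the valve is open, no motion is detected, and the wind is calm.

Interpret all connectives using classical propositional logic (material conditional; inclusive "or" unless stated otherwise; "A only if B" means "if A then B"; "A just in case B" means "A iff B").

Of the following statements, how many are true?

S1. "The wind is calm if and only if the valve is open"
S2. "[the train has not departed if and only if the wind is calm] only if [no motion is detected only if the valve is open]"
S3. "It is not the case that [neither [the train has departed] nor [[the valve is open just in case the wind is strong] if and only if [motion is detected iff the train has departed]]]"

Let V = "the wind is strong" (F), Q = "the valve is open" (T), K = "the train has departed" (T), G = "motion is detected" (F).

S1: Parsed as ~V <-> Q

~V = ~F = T
~V <-> Q = T <-> T = T
So S1 is true.

S2: Parsed as (~K <-> ~V) -> (~G -> Q)

~K = ~T = F
~V = ~F = T
~K <-> ~V = F <-> T = F
~G = ~F = T
~G -> Q = T -> T = T
(~K <-> ~V) -> (~G -> Q) = F -> T = T
So S2 is true.

S3: In symbols: ~(K nor ((Q <-> V) <-> (G <-> K)))

Q <-> V = T <-> F = F
G <-> K = F <-> T = F
(Q <-> V) <-> (G <-> K) = F <-> F = T
K nor ((Q <-> V) <-> (G <-> K)) = T nor T = F
~(K nor ((Q <-> V) <-> (G <-> K))) = ~F = T
Hence S3 is true.

True statements: 3.

3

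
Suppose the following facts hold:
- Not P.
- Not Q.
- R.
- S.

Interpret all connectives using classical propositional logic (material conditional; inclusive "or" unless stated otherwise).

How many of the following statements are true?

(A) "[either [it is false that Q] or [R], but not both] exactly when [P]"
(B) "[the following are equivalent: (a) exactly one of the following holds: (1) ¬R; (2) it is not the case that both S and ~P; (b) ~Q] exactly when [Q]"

(A): Parsed as (not Q xor R) iff P

not Q = not False = True
not Q xor R = True xor True = False
(not Q xor R) iff P = False iff False = True
Thus (A) is true.

(B): In symbols: ((not R xor (S nand not P)) iff not Q) iff Q

not R = not True = False
not P = not False = True
S nand not P = True nand True = False
not R xor (S nand not P) = False xor False = False
not Q = not False = True
(not R xor (S nand not P)) iff not Q = False iff True = False
((not R xor (S nand not P)) iff not Q) iff Q = False iff False = True
Thus (B) is true.

Count: 2.

2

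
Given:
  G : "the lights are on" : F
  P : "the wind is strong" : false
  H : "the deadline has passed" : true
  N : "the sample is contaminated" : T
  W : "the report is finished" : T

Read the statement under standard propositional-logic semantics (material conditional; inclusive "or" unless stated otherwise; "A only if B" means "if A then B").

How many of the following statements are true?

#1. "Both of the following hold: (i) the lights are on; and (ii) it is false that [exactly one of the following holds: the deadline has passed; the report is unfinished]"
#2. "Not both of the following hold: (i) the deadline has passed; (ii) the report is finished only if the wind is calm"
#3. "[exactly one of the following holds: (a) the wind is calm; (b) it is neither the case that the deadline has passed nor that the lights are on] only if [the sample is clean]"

#1: Formalization: G and not (H xor not W)

not W = not True = False
H xor not W = True xor False = True
not (H xor not W) = not True = False
G and not (H xor not W) = False and False = False
Hence #1 is false.

#2: In symbols: H nand (W -> not P)

not P = not False = True
W -> not P = True -> True = True
H nand (W -> not P) = True nand True = False
Hence #2 is false.

#3: Parsed as (not P xor (H nor G)) -> not N

not P = not False = True
H nor G = True nor False = False
not P xor (H nor G) = True xor False = True
not N = not True = False
(not P xor (H nor G)) -> not N = True -> False = False
So #3 is false.

True statements: 0 (none).

0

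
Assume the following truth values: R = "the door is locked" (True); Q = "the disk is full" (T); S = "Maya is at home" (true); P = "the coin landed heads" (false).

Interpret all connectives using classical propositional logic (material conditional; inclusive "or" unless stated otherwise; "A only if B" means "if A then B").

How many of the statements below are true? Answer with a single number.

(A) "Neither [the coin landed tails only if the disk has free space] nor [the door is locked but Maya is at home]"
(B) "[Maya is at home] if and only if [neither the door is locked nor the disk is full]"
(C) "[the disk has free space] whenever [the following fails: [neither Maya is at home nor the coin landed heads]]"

0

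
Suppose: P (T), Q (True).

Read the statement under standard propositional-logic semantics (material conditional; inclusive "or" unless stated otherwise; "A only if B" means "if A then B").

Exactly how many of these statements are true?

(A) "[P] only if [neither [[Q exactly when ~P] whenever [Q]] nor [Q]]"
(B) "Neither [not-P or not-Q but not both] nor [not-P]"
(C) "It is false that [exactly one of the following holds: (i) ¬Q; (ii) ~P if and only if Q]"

(A): In symbols: P → ((Q → (Q ↔ ¬P)) ↓ Q)

¬P = ¬T = F
Q ↔ ¬P = T ↔ F = F
Q → (Q ↔ ¬P) = T → F = F
(Q → (Q ↔ ¬P)) ↓ Q = F ↓ T = F
P → ((Q → (Q ↔ ¬P)) ↓ Q) = T → F = F
Thus (A) is false.

(B): This is (¬P ⊕ ¬Q) ↓ ¬P.

¬P = ¬T = F
¬Q = ¬T = F
¬P ⊕ ¬Q = F ⊕ F = F
¬P = ¬T = F
(¬P ⊕ ¬Q) ↓ ¬P = F ↓ F = T
Hence (B) is true.

(C): In symbols: ¬(¬Q ⊕ (¬P ↔ Q))

¬Q = ¬T = F
¬P = ¬T = F
¬P ↔ Q = F ↔ T = F
¬Q ⊕ (¬P ↔ Q) = F ⊕ F = F
¬(¬Q ⊕ (¬P ↔ Q)) = ¬F = T
So (C) is true.

True statements: 2.

2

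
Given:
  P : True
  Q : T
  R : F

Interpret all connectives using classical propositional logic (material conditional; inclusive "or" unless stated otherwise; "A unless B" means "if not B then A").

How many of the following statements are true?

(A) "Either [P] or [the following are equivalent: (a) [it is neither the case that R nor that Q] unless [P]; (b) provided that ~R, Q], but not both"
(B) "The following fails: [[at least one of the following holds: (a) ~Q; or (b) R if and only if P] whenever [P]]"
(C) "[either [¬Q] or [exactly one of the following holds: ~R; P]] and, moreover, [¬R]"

(A): Formalization: P xor (((R nor Q) | P) <-> (~R -> Q))

R nor Q = F nor T = F
(R nor Q) | P = F | T = T
~R = ~F = T
~R -> Q = T -> T = T
((R nor Q) | P) <-> (~R -> Q) = T <-> T = T
P xor (((R nor Q) | P) <-> (~R -> Q)) = T xor T = F
So (A) is false.

(B): Parsed as ~(P -> (~Q | (R <-> P)))

~Q = ~T = F
R <-> P = F <-> T = F
~Q | (R <-> P) = F | F = F
P -> (~Q | (R <-> P)) = T -> F = F
~(P -> (~Q | (R <-> P))) = ~F = T
Thus (B) is true.

(C): Formalization: (~Q | (~R xor P)) & ~R

~Q = ~T = F
~R = ~F = T
~R xor P = T xor T = F
~Q | (~R xor P) = F | F = F
~R = ~F = T
(~Q | (~R xor P)) & ~R = F & T = F
So (C) is false.

True statements: 1.

1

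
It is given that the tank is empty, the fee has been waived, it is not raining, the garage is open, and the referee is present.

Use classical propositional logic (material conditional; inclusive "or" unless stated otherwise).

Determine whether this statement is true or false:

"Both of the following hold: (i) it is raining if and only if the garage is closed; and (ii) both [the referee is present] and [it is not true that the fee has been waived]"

False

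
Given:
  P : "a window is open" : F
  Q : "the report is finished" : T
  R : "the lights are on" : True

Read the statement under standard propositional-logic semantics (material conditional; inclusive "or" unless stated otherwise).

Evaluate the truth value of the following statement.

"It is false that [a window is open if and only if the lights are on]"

Formalization: ¬(P ↔ R)

P ↔ R = F ↔ T = F
¬(P ↔ R) = ¬F = T

True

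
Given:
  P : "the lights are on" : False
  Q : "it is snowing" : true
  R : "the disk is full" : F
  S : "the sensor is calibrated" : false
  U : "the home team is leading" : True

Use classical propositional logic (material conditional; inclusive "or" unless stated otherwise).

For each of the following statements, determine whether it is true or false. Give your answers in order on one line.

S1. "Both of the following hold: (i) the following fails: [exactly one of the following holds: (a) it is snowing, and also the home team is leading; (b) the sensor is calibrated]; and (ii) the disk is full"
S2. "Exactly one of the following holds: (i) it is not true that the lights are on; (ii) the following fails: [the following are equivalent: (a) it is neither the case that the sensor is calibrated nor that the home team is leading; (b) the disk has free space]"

S1 false; S2 false

S1: In symbols: ~((Q & U) xor S) & R

Q & U = T & T = T
(Q & U) xor S = T xor F = T
~((Q & U) xor S) = ~T = F
~((Q & U) xor S) & R = F & F = F
Hence S1 is false.

S2: Formalization: ~P xor ~((S nor U) <-> ~R)

~P = ~F = T
S nor U = F nor T = F
~R = ~F = T
(S nor U) <-> ~R = F <-> T = F
~((S nor U) <-> ~R) = ~F = T
~P xor ~((S nor U) <-> ~R) = T xor T = F
Thus S2 is false.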